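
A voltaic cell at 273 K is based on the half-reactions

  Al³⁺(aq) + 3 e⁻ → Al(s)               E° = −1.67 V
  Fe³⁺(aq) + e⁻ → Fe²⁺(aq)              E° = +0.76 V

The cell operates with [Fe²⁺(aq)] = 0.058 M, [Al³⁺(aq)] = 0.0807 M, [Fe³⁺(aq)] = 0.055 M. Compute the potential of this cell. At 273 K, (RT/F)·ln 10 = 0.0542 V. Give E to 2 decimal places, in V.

+2.45 V

Since E°(Fe³⁺/Fe²⁺) > E°(Al³⁺/Al), Fe³⁺/Fe²⁺ serves as the cathode.
E°cell = E°cat − E°an = +0.76 − (−1.67) = +2.43 V; n = 3.
Balancing gives 3 Fe³⁺(aq) + Al(s) → 3 Fe²⁺(aq) + Al³⁺(aq); hence Q = ([Fe²⁺(aq)]^3·[Al³⁺(aq)]) / [Fe³⁺(aq)]^3 = 0.0946 (log Q = −1.024).
E = E° − (0.0542/n)·log Q = +2.43 − (0.0542/3)(−1.024) = +2.45 V.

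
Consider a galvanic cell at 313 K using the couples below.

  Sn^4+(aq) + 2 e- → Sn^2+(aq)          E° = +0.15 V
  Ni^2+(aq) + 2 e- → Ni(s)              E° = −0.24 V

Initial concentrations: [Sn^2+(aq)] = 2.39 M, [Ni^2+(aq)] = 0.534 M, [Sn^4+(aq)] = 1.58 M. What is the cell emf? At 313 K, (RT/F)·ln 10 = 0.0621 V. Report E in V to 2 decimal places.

Sn⁴⁺/Sn²⁺ is reduced (cathode, E° = +0.15 V) and Ni²⁺/Ni is oxidized (anode).
E°cell = +0.15 − (−0.24) = +0.39 V, with n = 2 electrons transferred.
For the overall reaction Sn^4+(aq) + Ni(s) → Sn^2+(aq) + Ni^2+(aq), Q = ([Sn^2+(aq)]·[Ni^2+(aq)]) / [Sn^4+(aq)] = 0.808, giving log Q = −0.093.
Applying E = E° − (RT ln10/nF)·log Q gives +0.39 − (0.0621/2)(−0.093) = +0.39 V.

+0.39 V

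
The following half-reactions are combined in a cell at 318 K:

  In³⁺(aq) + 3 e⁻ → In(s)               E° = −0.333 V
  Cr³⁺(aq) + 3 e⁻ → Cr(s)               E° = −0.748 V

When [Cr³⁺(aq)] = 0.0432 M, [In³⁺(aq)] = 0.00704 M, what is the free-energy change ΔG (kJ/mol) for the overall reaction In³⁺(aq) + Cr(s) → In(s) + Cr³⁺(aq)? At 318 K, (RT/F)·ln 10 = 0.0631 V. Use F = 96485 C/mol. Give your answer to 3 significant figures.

E°cell = −0.333 − (−0.748) = +0.415 V; the balanced reaction transfers n = 3 electrons.
Q = [Cr³⁺(aq)] / [In³⁺(aq)] = 6.14, so log Q = 0.788 and E = +0.415 − (0.0631/3)(0.788) = +0.3984 V.
Then ΔG = −nFE = −3 × 96485 × +0.3984 J/mol = −115 kJ/mol.

−115 kJ/mol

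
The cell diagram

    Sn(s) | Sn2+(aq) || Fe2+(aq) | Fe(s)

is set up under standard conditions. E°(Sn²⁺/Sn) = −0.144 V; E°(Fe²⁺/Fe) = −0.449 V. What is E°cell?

−0.305 V

By convention the left-hand electrode in cell notation is the anode (oxidation) and the right-hand electrode is the cathode (reduction).
E°cell = E°(right) − E°(left) = −0.449 − (−0.144) = −0.305 V.
The negative sign shows that, as written, the cell would require an external voltage to drive the reaction.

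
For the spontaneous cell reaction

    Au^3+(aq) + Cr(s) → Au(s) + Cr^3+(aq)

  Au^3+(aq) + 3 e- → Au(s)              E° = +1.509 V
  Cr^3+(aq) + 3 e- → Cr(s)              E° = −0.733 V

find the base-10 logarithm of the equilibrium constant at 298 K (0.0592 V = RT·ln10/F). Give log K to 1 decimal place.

log K = 113.6

The Au³⁺/Au couple is reduced (cathode); E°cell = +1.509 − (−0.733) = +2.242 V with n = 3.
At equilibrium E = 0, so log K = nE°cell / 0.0592 = (3)(+2.242) / 0.0592 = 113.6.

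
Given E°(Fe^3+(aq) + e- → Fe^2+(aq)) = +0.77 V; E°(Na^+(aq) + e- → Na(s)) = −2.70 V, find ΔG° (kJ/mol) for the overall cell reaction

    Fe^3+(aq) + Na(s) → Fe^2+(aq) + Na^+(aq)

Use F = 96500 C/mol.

−335 kJ/mol

In the reaction as written Fe^3+(aq) is reduced, so the Fe³⁺/Fe²⁺ couple is the cathode and Na⁺/Na is the anode.
E°cell = +0.77 − (−2.70) = +3.47 V; balancing electrons gives n = 1.
ΔG° = −nFE°cell = −(1)(96500)(+3.47) J/mol = −335 kJ/mol.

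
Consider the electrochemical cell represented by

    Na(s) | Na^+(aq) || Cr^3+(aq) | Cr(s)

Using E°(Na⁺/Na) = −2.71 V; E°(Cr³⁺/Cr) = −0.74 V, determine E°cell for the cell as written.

By convention the left-hand electrode in cell notation is the anode (oxidation) and the right-hand electrode is the cathode (reduction).
E°cell = E°(right) − E°(left) = −0.74 − (−2.71) = +1.97 V.

+1.97 V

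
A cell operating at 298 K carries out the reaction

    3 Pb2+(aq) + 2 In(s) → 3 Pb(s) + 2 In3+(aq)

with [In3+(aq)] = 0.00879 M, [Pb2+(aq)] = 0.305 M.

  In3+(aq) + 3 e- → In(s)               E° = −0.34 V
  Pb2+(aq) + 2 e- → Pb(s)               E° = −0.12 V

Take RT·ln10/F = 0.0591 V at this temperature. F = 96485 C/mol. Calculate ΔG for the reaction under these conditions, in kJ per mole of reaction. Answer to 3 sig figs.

−142 kJ/mol

E°cell = −0.12 − (−0.34) = +0.22 V; the balanced reaction transfers n = 6 electrons.
The reaction quotient is [In3+(aq)]^2 / [Pb2+(aq)]^3 = 0.00272; by Nernst, E = +0.22 − (0.0591/6)(−2.565) = +0.2453 V.
ΔG = −nFE = −(6)(96485)(+0.2453) J/mol = −142 kJ/mol.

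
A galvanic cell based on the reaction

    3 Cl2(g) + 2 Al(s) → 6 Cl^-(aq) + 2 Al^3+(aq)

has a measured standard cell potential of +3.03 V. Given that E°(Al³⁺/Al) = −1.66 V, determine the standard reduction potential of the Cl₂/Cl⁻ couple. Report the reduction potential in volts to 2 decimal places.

In the reaction as written the Cl₂/Cl⁻ couple is reduced (cathode) and Al³⁺/Al is oxidized (anode), so E°cell = E°(Cl₂/Cl⁻) − E°(Al³⁺/Al).
E°(Cl₂/Cl⁻) = E°cell + E°(anode) = +3.03 + (−1.66) = +1.37 V.

+1.37 V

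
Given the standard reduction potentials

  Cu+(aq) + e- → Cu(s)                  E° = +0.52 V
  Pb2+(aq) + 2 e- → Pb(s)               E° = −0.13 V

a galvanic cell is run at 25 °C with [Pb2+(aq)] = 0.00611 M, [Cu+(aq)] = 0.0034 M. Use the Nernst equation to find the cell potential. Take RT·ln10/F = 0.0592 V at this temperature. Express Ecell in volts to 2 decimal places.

+0.57 V

Cu⁺/Cu is reduced (cathode, E° = +0.52 V) and Pb²⁺/Pb is oxidized (anode).
E°cell = E°cat − E°an = +0.52 − (−0.13) = +0.65 V; n = 2.
For the overall reaction 2 Cu+(aq) + Pb(s) → 2 Cu(s) + Pb2+(aq), Q = [Pb2+(aq)] / [Cu+(aq)]^2 = 529, giving log Q = 2.723.
By the Nernst equation, E = +0.65 − (0.0592/2)·(2.723) = +0.57 V.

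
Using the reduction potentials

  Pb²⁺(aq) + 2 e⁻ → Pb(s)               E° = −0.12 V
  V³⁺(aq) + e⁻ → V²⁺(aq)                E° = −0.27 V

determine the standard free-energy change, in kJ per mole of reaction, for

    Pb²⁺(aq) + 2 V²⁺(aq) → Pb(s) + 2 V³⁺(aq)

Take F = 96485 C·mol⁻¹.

In the reaction as written Pb²⁺(aq) is reduced, so the Pb²⁺/Pb couple is the cathode and V³⁺/V²⁺ is the anode.
E°cell = −0.12 − (−0.27) = +0.15 V; balancing electrons gives n = 2.
ΔG° = −nFE°cell = −(2)(96485)(+0.15) J/mol = −28.9 kJ/mol.

−28.9 kJ/mol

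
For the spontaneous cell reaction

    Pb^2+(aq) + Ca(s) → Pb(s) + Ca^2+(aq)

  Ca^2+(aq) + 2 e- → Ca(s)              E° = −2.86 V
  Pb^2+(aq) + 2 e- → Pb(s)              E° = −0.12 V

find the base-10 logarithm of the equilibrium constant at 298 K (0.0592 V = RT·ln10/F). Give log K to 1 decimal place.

log K = 92.6

The Pb²⁺/Pb couple is reduced (cathode); E°cell = −0.12 − (−2.86) = +2.74 V with n = 2.
At equilibrium E = 0, so log K = nE°cell / 0.0592 = (2)(+2.74) / 0.0592 = 92.6.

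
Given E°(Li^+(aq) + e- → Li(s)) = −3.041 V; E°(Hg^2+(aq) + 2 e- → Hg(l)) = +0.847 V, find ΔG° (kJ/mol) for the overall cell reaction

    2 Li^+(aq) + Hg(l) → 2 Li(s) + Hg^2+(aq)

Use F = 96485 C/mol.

+750 kJ/mol

In the reaction as written Li^+(aq) is reduced, so the Li⁺/Li couple is the cathode and Hg²⁺/Hg is the anode.
E°cell = −3.041 − (+0.847) = −3.888 V; balancing electrons gives n = 2.
ΔG° = −nFE°cell = −(2)(96485)(−3.888) J/mol = +750 kJ/mol.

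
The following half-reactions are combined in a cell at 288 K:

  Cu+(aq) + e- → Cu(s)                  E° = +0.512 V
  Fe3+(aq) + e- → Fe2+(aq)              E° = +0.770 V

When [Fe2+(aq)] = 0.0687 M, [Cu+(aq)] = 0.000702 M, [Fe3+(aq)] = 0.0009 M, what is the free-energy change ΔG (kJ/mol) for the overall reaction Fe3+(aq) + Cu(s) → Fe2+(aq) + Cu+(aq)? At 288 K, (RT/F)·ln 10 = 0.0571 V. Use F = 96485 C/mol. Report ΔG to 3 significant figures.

−31.9 kJ/mol

E°cell = +0.770 − (+0.512) = +0.258 V; the balanced reaction transfers n = 1 electron.
Here Q = ([Fe2+(aq)]·[Cu+(aq)]) / [Fe3+(aq)] = 0.0536 (log Q = −1.271), giving E = +0.258 − (0.0571/1)·(−1.271) = +0.3306 V.
ΔG = −nFE = −(1)(96485)(+0.3306) J/mol = −31.9 kJ/mol.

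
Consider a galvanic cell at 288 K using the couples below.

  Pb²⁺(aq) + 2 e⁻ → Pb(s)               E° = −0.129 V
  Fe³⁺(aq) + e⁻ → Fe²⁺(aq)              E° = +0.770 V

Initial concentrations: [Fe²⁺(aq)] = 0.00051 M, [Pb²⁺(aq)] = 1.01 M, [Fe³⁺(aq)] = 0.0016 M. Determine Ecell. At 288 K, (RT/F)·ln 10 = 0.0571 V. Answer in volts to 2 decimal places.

Since E°(Fe³⁺/Fe²⁺) > E°(Pb²⁺/Pb), Fe³⁺/Fe²⁺ serves as the cathode.
E°cell = E°cat − E°an = +0.770 − (−0.129) = +0.899 V; n = 2.
The balanced reaction is 2 Fe³⁺(aq) + Pb(s) → 2 Fe²⁺(aq) + Pb²⁺(aq), so Q = ([Fe²⁺(aq)]^2·[Pb²⁺(aq)]) / [Fe³⁺(aq)]^2 = 0.103 and log Q = −0.989.
By the Nernst equation, E = +0.899 − (0.0571/2)·(−0.989) = +0.93 V.

+0.93 V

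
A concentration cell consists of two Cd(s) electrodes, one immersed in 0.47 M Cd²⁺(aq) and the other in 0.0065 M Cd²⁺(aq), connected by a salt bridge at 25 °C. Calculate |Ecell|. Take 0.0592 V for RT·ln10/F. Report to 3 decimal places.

0.055 V

For a concentration cell E°cell = 0, since both electrodes use the same couple.
The compartment with the higher Cd²⁺(aq) concentration (0.47 M) acts as the cathode; ions are reduced there and produced at the dilute (0.0065 M) anode.
With n = 2, Ecell = −(0.0592/2)·log([dilute]/[conc]) = −(0.0592/2)·log(0.0065/0.47) = +0.055 V.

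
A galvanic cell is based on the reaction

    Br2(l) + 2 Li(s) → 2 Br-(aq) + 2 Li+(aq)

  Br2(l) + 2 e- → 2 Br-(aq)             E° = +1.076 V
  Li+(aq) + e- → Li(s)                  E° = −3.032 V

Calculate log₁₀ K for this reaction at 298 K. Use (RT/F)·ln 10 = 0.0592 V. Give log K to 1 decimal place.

The Br₂/Br⁻ couple is reduced (cathode); E°cell = +1.076 − (−3.032) = +4.108 V with n = 2.
At equilibrium E = 0, so log K = nE°cell / 0.0592 = (2)(+4.108) / 0.0592 = 138.8.

log K = 138.8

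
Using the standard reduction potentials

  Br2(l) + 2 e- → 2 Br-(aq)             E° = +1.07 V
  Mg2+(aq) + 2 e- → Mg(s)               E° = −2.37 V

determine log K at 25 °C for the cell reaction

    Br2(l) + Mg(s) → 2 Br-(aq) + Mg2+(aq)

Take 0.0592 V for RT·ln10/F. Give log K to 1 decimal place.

The Br₂/Br⁻ couple is reduced (cathode); E°cell = +1.07 − (−2.37) = +3.44 V with n = 2.
At equilibrium E = 0, so log K = nE°cell / 0.0592 = (2)(+3.44) / 0.0592 = 116.2.

log K = 116.2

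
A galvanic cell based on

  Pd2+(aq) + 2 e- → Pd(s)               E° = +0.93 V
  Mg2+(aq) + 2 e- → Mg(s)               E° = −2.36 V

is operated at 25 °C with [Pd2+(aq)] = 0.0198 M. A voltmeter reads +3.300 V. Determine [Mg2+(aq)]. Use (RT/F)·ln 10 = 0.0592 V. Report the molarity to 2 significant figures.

Pd²⁺/Pd is the cathode (higher E°); E°cell = +0.93 − (−2.36) = +3.29 V with n = 2.
Since E = E° − (0.0592/n)·log Q, log Q = n(E° − E)/0.0592 = −0.338.
The balanced reaction is Pd2+(aq) + Mg(s) → Pd(s) + Mg2+(aq), so Q = [Mg2+(aq)] / [Pd2+(aq)].
Substituting the known concentrations and solving, log [Mg2+(aq)] = −2.041 and [Mg2+(aq)] = 0.0091 M.

0.0091 M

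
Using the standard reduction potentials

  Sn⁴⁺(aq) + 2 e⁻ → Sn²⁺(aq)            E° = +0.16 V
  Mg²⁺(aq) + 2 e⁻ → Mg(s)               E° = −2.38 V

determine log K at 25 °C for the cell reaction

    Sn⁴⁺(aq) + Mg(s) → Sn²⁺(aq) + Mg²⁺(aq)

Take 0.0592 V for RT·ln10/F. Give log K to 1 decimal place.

log K = 85.8

The Sn⁴⁺/Sn²⁺ couple is reduced (cathode); E°cell = +0.16 − (−2.38) = +2.54 V with n = 2.
At equilibrium E = 0, so log K = nE°cell / 0.0592 = (2)(+2.54) / 0.0592 = 85.8.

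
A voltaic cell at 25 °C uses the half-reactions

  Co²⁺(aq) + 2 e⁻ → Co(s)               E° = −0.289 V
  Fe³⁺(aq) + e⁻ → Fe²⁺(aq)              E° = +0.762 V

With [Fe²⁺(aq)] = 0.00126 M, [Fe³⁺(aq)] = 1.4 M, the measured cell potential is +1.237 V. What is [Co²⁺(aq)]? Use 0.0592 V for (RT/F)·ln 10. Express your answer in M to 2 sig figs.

0.64 M

The Fe³⁺/Fe²⁺ couple has the larger reduction potential, so it is the cathode: E°cell = +0.762 − (−0.289) = +1.051 V and n = 2.
Since E = E° − (0.0592/n)·log Q, log Q = n(E° − E)/0.0592 = −6.284.
Balancing electrons gives 2 Fe³⁺(aq) + Co(s) → 2 Fe²⁺(aq) + Co²⁺(aq); thus Q = ([Fe²⁺(aq)]^2·[Co²⁺(aq)]) / [Fe³⁺(aq)]^2.
Isolating [Co²⁺(aq)] in Q = 10^{−6.284} yields log [Co²⁺(aq)] = −0.192, i.e. 0.64 M.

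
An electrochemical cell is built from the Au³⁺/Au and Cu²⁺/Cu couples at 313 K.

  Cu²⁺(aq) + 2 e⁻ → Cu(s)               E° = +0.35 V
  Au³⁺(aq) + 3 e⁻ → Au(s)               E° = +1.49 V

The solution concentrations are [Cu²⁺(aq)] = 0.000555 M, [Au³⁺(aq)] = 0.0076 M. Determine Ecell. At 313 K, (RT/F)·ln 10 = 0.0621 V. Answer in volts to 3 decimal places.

Au³⁺/Au is reduced (cathode, E° = +1.49 V) and Cu²⁺/Cu is oxidized (anode).
E°cell = +1.49 − (+0.35) = +1.14 V, with n = 6 electrons transferred.
For the overall reaction 2 Au³⁺(aq) + 3 Cu(s) → 2 Au(s) + 3 Cu²⁺(aq), Q = [Cu²⁺(aq)]^3 / [Au³⁺(aq)]^2 = 2.96×10^−6, giving log Q = −5.529.
Applying E = E° − (RT ln10/nF)·log Q gives +1.14 − (0.0621/6)(−5.529) = +1.197 V.

+1.197 V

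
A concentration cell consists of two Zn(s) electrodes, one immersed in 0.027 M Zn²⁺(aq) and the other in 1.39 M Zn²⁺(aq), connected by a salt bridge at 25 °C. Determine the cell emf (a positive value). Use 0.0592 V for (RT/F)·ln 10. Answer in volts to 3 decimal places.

0.051 V

For a concentration cell E°cell = 0, since both electrodes use the same couple.
The compartment with the higher Zn²⁺(aq) concentration (1.39 M) acts as the cathode; ions are reduced there and produced at the dilute (0.027 M) anode.
With n = 2, Ecell = −(0.0592/2)·log([dilute]/[conc]) = −(0.0592/2)·log(0.027/1.39) = +0.051 V.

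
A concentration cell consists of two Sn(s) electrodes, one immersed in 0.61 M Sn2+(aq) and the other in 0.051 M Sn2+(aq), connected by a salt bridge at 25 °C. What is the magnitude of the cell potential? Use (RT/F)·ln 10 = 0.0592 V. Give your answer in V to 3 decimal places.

For a concentration cell E°cell = 0, since both electrodes use the same couple.
The compartment with the higher Sn2+(aq) concentration (0.61 M) acts as the cathode; ions are reduced there and produced at the dilute (0.051 M) anode.
With n = 2, Ecell = −(0.0592/2)·log([dilute]/[conc]) = −(0.0592/2)·log(0.051/0.61) = +0.032 V.

0.032 V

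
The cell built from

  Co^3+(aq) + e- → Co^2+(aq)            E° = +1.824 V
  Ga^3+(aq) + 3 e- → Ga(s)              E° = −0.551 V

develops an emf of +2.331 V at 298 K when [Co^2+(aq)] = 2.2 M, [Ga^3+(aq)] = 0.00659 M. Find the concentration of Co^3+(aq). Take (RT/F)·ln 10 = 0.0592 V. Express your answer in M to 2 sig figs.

0.074 M

With Co³⁺/Co²⁺ at the cathode and Ga³⁺/Ga at the anode, E°cell = +1.824 − (−0.551) = +2.375 V (n = 3).
Rearranging E = E° − (0.0592/n)·log Q gives log Q = 3(+2.375 − (+2.331))/0.0592 = 2.230.
For 3 Co^3+(aq) + Ga(s) → 3 Co^2+(aq) + Ga^3+(aq), the reaction quotient is Q = ([Co^2+(aq)]^3·[Ga^3+(aq)]) / [Co^3+(aq)]^3.
Substituting the known concentrations and solving, log [Co^3+(aq)] = −1.128 and [Co^3+(aq)] = 0.074 M.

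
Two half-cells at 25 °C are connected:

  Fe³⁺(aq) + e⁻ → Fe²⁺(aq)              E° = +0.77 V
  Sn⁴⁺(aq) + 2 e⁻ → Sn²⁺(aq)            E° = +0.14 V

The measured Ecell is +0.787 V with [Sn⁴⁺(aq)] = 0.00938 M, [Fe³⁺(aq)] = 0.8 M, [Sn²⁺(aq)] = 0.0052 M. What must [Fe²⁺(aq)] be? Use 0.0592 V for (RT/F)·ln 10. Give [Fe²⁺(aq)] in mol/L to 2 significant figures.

With Fe³⁺/Fe²⁺ at the cathode and Sn⁴⁺/Sn²⁺ at the anode, E°cell = +0.77 − (+0.14) = +0.63 V (n = 2).
Rearranging E = E° − (0.0592/n)·log Q gives log Q = 2(+0.63 − (+0.787))/0.0592 = −5.304.
Balancing electrons gives 2 Fe³⁺(aq) + Sn²⁺(aq) → 2 Fe²⁺(aq) + Sn⁴⁺(aq); thus Q = ([Fe²⁺(aq)]^2·[Sn⁴⁺(aq)]) / ([Fe³⁺(aq)]^2·[Sn²⁺(aq)]).
Isolating [Fe²⁺(aq)] in Q = 10^{−5.304} yields log [Fe²⁺(aq)] = −2.877, i.e. 0.0013 M.

0.0013 M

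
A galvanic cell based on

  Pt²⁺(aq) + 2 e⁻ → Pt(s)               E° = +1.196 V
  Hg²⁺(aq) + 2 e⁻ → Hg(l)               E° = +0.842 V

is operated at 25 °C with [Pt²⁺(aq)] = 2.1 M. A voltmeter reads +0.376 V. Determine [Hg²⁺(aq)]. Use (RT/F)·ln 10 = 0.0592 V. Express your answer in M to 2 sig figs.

The Pt²⁺/Pt couple has the larger reduction potential, so it is the cathode: E°cell = +1.196 − (+0.842) = +0.354 V and n = 2.
Since E = E° − (0.0592/n)·log Q, log Q = n(E° − E)/0.0592 = −0.743.
For Pt²⁺(aq) + Hg(l) → Pt(s) + Hg²⁺(aq), the reaction quotient is Q = [Hg²⁺(aq)] / [Pt²⁺(aq)].
Isolating [Hg²⁺(aq)] in Q = 10^{−0.743} yields log [Hg²⁺(aq)] = −0.421, i.e. 0.38 M.

0.38 M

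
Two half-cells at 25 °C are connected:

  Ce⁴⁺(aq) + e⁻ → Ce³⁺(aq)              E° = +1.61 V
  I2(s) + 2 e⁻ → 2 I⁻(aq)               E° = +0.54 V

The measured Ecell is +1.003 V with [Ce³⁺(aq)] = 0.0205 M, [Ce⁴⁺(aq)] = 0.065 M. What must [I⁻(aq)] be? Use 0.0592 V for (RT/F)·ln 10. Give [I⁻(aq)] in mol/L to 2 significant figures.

With Ce⁴⁺/Ce³⁺ at the cathode and I₂/I⁻ at the anode, E°cell = +1.61 − (+0.54) = +1.07 V (n = 2).
Rearranging E = E° − (0.0592/n)·log Q gives log Q = 2(+1.07 − (+1.003))/0.0592 = 2.264.
The balanced reaction is 2 Ce⁴⁺(aq) + 2 I⁻(aq) → 2 Ce³⁺(aq) + I2(s), so Q = [Ce³⁺(aq)]^2 / ([Ce⁴⁺(aq)]^2·[I⁻(aq)]^2).
Isolating [I⁻(aq)] in Q = 10^{2.264} yields log [I⁻(aq)] = −1.633, i.e. 0.023 M.

0.023 M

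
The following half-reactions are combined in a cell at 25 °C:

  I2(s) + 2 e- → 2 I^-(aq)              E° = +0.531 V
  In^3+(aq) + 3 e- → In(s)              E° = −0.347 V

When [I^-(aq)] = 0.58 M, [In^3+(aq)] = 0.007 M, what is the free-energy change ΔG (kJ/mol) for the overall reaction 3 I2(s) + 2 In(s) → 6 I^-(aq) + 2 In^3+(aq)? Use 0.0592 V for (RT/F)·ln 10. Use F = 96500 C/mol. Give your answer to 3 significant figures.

The standard cell potential is +0.531 − (−0.347) = +0.878 V, with n = 6 electrons in the balanced equation.
Here Q = [I^-(aq)]^6·[In^3+(aq)]^2 = 1.87×10^−6 (log Q = −5.729), giving E = +0.878 − (0.0592/6)·(−5.729) = +0.9345 V.
Finally ΔG = −nFE = −(6)(96500 C/mol)(+0.9345 V) = −541 kJ/mol.

−541 kJ/mol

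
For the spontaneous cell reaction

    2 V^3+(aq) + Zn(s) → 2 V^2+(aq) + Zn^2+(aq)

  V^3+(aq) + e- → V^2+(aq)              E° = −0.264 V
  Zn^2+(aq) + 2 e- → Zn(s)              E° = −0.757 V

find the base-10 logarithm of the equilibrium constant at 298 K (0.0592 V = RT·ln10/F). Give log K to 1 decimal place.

The V³⁺/V²⁺ couple is reduced (cathode); E°cell = −0.264 − (−0.757) = +0.493 V with n = 2.
At equilibrium E = 0, so log K = nE°cell / 0.0592 = (2)(+0.493) / 0.0592 = 16.7.

log K = 16.7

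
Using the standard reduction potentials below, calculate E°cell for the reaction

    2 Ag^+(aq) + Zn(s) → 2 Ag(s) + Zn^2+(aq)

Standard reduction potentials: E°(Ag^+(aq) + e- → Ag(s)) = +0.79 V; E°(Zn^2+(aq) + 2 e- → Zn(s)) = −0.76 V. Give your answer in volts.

+1.55 V

Ag^+(aq) gains electrons, so the Ag⁺/Ag couple is the cathode; the Zn²⁺/Zn couple is the anode.
E°cell = E°(cathode) − E°(anode) = +0.79 − (−0.76) = +1.55 V.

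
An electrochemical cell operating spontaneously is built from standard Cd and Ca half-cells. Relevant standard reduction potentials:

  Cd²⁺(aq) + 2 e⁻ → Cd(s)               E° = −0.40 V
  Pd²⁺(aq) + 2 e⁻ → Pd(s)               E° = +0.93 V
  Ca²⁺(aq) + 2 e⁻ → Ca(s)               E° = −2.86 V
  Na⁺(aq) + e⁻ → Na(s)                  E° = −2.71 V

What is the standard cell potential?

+2.46 V

Of the two couples in this cell, the one with the more positive reduction potential is reduced at the cathode: here that is Cd²⁺/Cd (−0.40 V); Ca²⁺/Ca (−2.86 V) is the anode.
E°cell = E°(cathode) − E°(anode) = −0.40 − (−2.86) = +2.46 V.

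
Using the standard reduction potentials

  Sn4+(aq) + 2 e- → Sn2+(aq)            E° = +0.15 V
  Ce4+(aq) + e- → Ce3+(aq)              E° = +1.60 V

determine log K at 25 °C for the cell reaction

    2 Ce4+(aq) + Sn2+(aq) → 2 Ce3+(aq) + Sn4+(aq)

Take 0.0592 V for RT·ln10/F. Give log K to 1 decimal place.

The Ce⁴⁺/Ce³⁺ couple is reduced (cathode); E°cell = +1.60 − (+0.15) = +1.45 V with n = 2.
At equilibrium E = 0, so log K = nE°cell / 0.0592 = (2)(+1.45) / 0.0592 = 49.0.

log K = 49.0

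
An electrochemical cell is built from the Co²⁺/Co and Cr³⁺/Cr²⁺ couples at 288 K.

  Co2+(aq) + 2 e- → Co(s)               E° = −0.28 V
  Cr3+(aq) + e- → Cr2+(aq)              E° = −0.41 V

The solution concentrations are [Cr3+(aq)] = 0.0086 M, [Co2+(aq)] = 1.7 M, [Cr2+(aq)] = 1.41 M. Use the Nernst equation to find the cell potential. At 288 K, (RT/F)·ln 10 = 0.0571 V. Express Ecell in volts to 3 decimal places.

Co²⁺/Co is reduced (cathode, E° = −0.28 V) and Cr³⁺/Cr²⁺ is oxidized (anode).
The standard potential is −0.28 − (−0.41) = +0.13 V and the balanced reaction transfers n = 2 electrons.
For the overall reaction Co2+(aq) + 2 Cr2+(aq) → Co(s) + 2 Cr3+(aq), Q = [Cr3+(aq)]^2 / ([Co2+(aq)]·[Cr2+(aq)]^2) = 2.19×10^−5, giving log Q = −4.660.
By the Nernst equation, E = +0.13 − (0.0571/2)·(−4.660) = +0.263 V.

+0.263 V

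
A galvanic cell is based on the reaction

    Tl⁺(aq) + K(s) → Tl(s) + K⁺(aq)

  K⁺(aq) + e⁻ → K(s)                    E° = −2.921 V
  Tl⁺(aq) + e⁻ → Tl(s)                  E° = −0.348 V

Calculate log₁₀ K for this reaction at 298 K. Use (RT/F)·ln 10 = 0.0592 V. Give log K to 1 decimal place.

The Tl⁺/Tl couple is reduced (cathode); E°cell = −0.348 − (−2.921) = +2.573 V with n = 1.
At equilibrium E = 0, so log K = nE°cell / 0.0592 = (1)(+2.573) / 0.0592 = 43.5.

log K = 43.5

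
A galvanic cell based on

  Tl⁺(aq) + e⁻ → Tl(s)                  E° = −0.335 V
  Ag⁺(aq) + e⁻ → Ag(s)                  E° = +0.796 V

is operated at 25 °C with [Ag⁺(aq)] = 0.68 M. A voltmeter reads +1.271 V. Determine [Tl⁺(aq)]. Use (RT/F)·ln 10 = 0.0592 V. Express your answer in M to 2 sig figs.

0.0029 M

The Ag⁺/Ag couple has the larger reduction potential, so it is the cathode: E°cell = +0.796 − (−0.335) = +1.131 V and n = 1.
Since E = E° − (0.0592/n)·log Q, log Q = n(E° − E)/0.0592 = −2.365.
For Ag⁺(aq) + Tl(s) → Ag(s) + Tl⁺(aq), the reaction quotient is Q = [Tl⁺(aq)] / [Ag⁺(aq)].
Solving for the unknown gives log [Tl⁺(aq)] = −2.532, so [Tl⁺(aq)] ≈ 0.0029 M.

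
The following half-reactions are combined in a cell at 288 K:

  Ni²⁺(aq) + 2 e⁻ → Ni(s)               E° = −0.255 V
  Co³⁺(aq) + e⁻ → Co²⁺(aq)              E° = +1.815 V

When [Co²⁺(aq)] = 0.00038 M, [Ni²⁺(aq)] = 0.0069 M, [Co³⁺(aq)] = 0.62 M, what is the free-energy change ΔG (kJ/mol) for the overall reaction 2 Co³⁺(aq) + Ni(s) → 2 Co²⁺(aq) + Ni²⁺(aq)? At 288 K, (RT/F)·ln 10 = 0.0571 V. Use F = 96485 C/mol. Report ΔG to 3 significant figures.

With Co³⁺/Co²⁺ reduced at the cathode, E°cell = +1.815 − (−0.255) = +2.070 V and n = 2.
Here Q = ([Co²⁺(aq)]^2·[Ni²⁺(aq)]) / [Co³⁺(aq)]^2 = 2.59×10^−9 (log Q = −8.586), giving E = +2.070 − (0.0571/2)·(−8.586) = +2.3151 V.
Then ΔG = −nFE = −2 × 96485 × +2.3151 J/mol = −447 kJ/mol.

−447 kJ/mol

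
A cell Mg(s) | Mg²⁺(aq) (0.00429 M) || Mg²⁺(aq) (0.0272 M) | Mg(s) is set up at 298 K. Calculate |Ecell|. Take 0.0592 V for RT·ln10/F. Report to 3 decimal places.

0.024 V

For a concentration cell E°cell = 0, since both electrodes use the same couple.
The compartment with the higher Mg²⁺(aq) concentration (0.0272 M) acts as the cathode; ions are reduced there and produced at the dilute (0.00429 M) anode.
With n = 2, Ecell = −(0.0592/2)·log([dilute]/[conc]) = −(0.0592/2)·log(0.00429/0.0272) = +0.024 V.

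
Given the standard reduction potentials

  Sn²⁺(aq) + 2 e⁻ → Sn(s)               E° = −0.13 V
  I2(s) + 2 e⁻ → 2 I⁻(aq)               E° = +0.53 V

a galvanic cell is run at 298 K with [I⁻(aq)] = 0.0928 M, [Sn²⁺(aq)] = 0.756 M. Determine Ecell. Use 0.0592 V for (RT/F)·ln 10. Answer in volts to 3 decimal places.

+0.725 V

The I₂/I⁻ couple has the more positive E°, so it is the cathode; Sn²⁺/Sn is the anode.
E°cell = +0.53 − (−0.13) = +0.66 V, with n = 2 electrons transferred.
The balanced reaction is I2(s) + Sn(s) → 2 I⁻(aq) + Sn²⁺(aq), so Q = [I⁻(aq)]^2·[Sn²⁺(aq)] = 0.00651 and log Q = −2.186.
E = E° − (0.0592/n)·log Q = +0.66 − (0.0592/2)(−2.186) = +0.725 V.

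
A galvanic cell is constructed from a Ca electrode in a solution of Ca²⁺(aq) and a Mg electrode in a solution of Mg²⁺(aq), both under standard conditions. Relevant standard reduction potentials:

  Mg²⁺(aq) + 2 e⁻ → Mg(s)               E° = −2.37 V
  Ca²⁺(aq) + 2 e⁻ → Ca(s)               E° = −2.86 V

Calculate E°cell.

+0.49 V

The Mg²⁺/Mg couple has the higher E°, so Mg ion is reduced (cathode) and Ca is oxidized (anode).
E°cell = E°(cathode) − E°(anode) = −2.37 − (−2.86) = +0.49 V.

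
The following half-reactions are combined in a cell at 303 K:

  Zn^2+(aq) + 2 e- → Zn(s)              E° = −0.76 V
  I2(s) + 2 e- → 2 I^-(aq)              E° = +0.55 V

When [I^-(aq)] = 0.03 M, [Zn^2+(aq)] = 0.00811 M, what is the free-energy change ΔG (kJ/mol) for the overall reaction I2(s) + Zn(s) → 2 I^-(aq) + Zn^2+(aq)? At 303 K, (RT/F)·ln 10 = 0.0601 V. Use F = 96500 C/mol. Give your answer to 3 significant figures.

With I₂/I⁻ reduced at the cathode, E°cell = +0.55 − (−0.76) = +1.31 V and n = 2.
Here Q = [I^-(aq)]^2·[Zn^2+(aq)] = 7.3×10^−6 (log Q = −5.137), giving E = +1.31 − (0.0601/2)·(−5.137) = +1.4644 V.
Finally ΔG = −nFE = −(2)(96500 C/mol)(+1.4644 V) = −283 kJ/mol.

−283 kJ/mol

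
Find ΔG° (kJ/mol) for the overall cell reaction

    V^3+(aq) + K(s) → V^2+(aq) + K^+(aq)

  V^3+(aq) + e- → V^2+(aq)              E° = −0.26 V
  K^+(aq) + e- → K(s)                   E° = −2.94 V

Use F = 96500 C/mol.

−259 kJ/mol

In the reaction as written V^3+(aq) is reduced, so the V³⁺/V²⁺ couple is the cathode and K⁺/K is the anode.
E°cell = −0.26 − (−2.94) = +2.68 V; balancing electrons gives n = 1.
ΔG° = −nFE°cell = −(1)(96500)(+2.68) J/mol = −259 kJ/mol.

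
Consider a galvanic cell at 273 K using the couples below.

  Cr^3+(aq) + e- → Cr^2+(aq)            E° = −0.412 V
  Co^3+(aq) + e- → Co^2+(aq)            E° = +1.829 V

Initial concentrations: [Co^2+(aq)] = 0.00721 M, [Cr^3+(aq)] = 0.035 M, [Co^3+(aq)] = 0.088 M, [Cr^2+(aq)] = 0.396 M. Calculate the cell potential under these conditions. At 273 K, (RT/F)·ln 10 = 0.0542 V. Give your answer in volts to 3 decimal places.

Since E°(Co³⁺/Co²⁺) > E°(Cr³⁺/Cr²⁺), Co³⁺/Co²⁺ serves as the cathode.
E°cell = +1.829 − (−0.412) = +2.241 V, with n = 1 electron transferred.
Balancing gives Co^3+(aq) + Cr^2+(aq) → Co^2+(aq) + Cr^3+(aq); hence Q = ([Co^2+(aq)]·[Cr^3+(aq)]) / ([Co^3+(aq)]·[Cr^2+(aq)]) = 0.00724 (log Q = −2.140).
E = E° − (0.0542/n)·log Q = +2.241 − (0.0542/1)(−2.140) = +2.357 V.

+2.357 V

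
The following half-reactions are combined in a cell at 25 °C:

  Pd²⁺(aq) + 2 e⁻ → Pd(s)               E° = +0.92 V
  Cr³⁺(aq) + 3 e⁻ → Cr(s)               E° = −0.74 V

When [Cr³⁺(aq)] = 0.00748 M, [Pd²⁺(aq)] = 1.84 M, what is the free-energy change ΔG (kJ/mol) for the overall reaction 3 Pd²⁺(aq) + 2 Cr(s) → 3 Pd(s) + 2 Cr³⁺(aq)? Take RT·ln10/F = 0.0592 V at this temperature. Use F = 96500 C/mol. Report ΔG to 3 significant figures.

−990 kJ/mol

With Pd²⁺/Pd reduced at the cathode, E°cell = +0.92 − (−0.74) = +1.66 V and n = 6.
The reaction quotient is [Cr³⁺(aq)]^2 / [Pd²⁺(aq)]^3 = 8.98×10^−6; by Nernst, E = +1.66 − (0.0592/6)(−5.047) = +1.7098 V.
Then ΔG = −nFE = −6 × 96500 × +1.7098 J/mol = −990 kJ/mol.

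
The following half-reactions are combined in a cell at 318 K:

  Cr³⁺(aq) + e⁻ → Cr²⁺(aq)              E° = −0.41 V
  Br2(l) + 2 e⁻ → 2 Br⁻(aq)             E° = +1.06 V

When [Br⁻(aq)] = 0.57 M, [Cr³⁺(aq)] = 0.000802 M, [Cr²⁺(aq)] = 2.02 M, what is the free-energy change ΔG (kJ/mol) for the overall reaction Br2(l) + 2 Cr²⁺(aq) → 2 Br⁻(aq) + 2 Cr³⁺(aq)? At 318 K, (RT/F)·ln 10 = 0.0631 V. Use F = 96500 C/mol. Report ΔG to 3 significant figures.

−328 kJ/mol

E°cell = +1.06 − (−0.41) = +1.47 V; the balanced reaction transfers n = 2 electrons.
Q = ([Br⁻(aq)]^2·[Cr³⁺(aq)]^2) / [Cr²⁺(aq)]^2 = 5.12×10^−8, so log Q = −7.291 and E = +1.47 − (0.0631/2)(−7.291) = +1.7000 V.
Then ΔG = −nFE = −2 × 96500 × +1.7000 J/mol = −328 kJ/mol.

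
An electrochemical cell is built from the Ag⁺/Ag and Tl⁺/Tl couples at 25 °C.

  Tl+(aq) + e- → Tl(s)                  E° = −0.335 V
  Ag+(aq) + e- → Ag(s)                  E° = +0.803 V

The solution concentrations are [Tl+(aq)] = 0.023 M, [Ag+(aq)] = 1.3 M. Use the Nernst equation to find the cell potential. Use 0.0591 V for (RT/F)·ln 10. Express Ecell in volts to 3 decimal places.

Ag⁺/Ag is reduced (cathode, E° = +0.803 V) and Tl⁺/Tl is oxidized (anode).
E°cell = E°cat − E°an = +0.803 − (−0.335) = +1.138 V; n = 1.
The balanced reaction is Ag+(aq) + Tl(s) → Ag(s) + Tl+(aq), so Q = [Tl+(aq)] / [Ag+(aq)] = 0.0177 and log Q = −1.752.
Applying E = E° − (RT ln10/nF)·log Q gives +1.138 − (0.0591/1)(−1.752) = +1.242 V.

+1.242 V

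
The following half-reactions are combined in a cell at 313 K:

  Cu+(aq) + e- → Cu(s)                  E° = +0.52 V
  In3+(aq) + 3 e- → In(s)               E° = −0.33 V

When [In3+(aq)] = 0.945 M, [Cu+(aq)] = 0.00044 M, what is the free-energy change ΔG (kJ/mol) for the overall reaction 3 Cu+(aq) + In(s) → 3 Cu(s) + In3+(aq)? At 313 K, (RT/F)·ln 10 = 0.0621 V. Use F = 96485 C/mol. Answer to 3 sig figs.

The standard cell potential is +0.52 − (−0.33) = +0.85 V, with n = 3 electrons in the balanced equation.
The reaction quotient is [In3+(aq)] / [Cu+(aq)]^3 = 1.11×10^10; by Nernst, E = +0.85 − (0.0621/3)(10.045) = +0.6421 V.
Finally ΔG = −nFE = −(3)(96485 C/mol)(+0.6421 V) = −186 kJ/mol.

−186 kJ/mol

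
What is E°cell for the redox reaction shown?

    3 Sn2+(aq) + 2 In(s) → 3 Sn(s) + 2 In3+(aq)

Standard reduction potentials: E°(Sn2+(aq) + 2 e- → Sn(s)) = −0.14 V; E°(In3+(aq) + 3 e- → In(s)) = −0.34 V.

In the reaction as written, Sn2+(aq) is reduced (cathode) and In3+(aq) is produced by oxidation at the anode.
E°cell = E°(cathode) − E°(anode) = −0.14 − (−0.34) = +0.20 V.

+0.20 V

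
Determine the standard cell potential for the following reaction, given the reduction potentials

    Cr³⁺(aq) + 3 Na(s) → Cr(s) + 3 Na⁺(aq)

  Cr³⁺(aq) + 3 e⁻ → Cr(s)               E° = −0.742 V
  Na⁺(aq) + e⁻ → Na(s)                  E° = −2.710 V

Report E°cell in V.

Cr³⁺(aq) gains electrons, so the Cr³⁺/Cr couple is the cathode; the Na⁺/Na couple is the anode.
E°cell = E°(cathode) − E°(anode) = −0.742 − (−2.710) = +1.968 V.
The positive value indicates the reaction is spontaneous as written.

+1.968 V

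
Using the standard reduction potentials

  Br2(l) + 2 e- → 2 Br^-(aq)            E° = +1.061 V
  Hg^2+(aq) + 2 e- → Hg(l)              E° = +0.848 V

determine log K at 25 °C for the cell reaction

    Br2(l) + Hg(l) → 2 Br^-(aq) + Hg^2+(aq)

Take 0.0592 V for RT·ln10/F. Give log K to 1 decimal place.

log K = 7.2

The Br₂/Br⁻ couple is reduced (cathode); E°cell = +1.061 − (+0.848) = +0.213 V with n = 2.
At equilibrium E = 0, so log K = nE°cell / 0.0592 = (2)(+0.213) / 0.0592 = 7.2.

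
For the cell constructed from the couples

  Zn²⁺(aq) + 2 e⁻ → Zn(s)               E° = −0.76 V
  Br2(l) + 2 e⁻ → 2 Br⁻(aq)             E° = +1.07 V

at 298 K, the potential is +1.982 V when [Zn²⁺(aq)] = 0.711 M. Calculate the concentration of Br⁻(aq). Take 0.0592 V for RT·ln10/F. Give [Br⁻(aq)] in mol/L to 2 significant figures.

0.0032 M

Br₂/Br⁻ is the cathode (higher E°); E°cell = +1.07 − (−0.76) = +1.83 V with n = 2.
From the Nernst equation, log Q = n(E° − E)/0.0592 = 2·(+1.83 − (+1.982))/0.0592 = −5.135.
The balanced reaction is Br2(l) + Zn(s) → 2 Br⁻(aq) + Zn²⁺(aq), so Q = [Br⁻(aq)]^2·[Zn²⁺(aq)].
Isolating [Br⁻(aq)] in Q = 10^{−5.135} yields log [Br⁻(aq)] = −2.493, i.e. 0.0032 M.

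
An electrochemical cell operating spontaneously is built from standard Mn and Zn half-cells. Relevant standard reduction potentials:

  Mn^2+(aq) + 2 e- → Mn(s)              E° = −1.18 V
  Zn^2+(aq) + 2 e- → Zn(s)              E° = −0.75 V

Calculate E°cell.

+0.43 V

Of the two couples in this cell, the one with the more positive reduction potential is reduced at the cathode: here that is Zn²⁺/Zn (−0.75 V); Mn²⁺/Mn (−1.18 V) is the anode.
E°cell = E°(cathode) − E°(anode) = −0.75 − (−1.18) = +0.43 V.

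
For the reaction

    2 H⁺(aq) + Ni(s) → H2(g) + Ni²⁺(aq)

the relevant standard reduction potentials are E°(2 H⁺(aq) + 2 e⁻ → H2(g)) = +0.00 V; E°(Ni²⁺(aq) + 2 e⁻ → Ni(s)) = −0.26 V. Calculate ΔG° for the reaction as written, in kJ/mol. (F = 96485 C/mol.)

−50.2 kJ/mol

In the reaction as written H⁺(aq) is reduced, so the 2H⁺/H₂ couple is the cathode and Ni²⁺/Ni is the anode.
E°cell = +0.00 − (−0.26) = +0.26 V; balancing electrons gives n = 2.
ΔG° = −nFE°cell = −(2)(96485)(+0.26) J/mol = −50.2 kJ/mol.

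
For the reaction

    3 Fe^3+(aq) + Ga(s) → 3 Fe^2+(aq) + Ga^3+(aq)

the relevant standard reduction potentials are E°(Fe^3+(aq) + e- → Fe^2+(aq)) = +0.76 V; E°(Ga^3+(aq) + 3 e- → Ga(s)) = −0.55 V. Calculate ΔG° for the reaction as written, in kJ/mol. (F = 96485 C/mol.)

In the reaction as written Fe^3+(aq) is reduced, so the Fe³⁺/Fe²⁺ couple is the cathode and Ga³⁺/Ga is the anode.
E°cell = +0.76 − (−0.55) = +1.31 V; balancing electrons gives n = 3.
ΔG° = −nFE°cell = −(3)(96485)(+1.31) J/mol = −379 kJ/mol.

−379 kJ/mol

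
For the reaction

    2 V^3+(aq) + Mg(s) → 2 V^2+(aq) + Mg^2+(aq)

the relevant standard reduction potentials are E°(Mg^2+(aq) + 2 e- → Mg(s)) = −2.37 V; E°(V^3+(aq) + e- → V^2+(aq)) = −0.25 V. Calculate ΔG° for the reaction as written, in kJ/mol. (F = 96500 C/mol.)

−409 kJ/mol

In the reaction as written V^3+(aq) is reduced, so the V³⁺/V²⁺ couple is the cathode and Mg²⁺/Mg is the anode.
E°cell = −0.25 − (−2.37) = +2.12 V; balancing electrons gives n = 2.
ΔG° = −nFE°cell = −(2)(96500)(+2.12) J/mol = −409 kJ/mol.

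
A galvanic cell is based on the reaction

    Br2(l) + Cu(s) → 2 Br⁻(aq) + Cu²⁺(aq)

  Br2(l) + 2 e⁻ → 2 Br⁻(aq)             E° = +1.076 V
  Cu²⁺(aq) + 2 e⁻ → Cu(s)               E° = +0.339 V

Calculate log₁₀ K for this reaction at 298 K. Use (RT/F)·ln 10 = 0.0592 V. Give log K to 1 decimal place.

The Br₂/Br⁻ couple is reduced (cathode); E°cell = +1.076 − (+0.339) = +0.737 V with n = 2.
At equilibrium E = 0, so log K = nE°cell / 0.0592 = (2)(+0.737) / 0.0592 = 24.9.

log K = 24.9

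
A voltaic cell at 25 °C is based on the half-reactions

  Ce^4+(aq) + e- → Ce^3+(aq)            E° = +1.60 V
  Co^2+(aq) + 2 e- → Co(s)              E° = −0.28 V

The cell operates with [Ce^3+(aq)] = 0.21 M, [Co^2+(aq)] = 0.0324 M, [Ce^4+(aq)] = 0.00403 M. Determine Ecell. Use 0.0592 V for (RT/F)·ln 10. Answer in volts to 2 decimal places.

Ce⁴⁺/Ce³⁺ is reduced (cathode, E° = +1.60 V) and Co²⁺/Co is oxidized (anode).
E°cell = +1.60 − (−0.28) = +1.88 V, with n = 2 electrons transferred.
For the overall reaction 2 Ce^4+(aq) + Co(s) → 2 Ce^3+(aq) + Co^2+(aq), Q = ([Ce^3+(aq)]^2·[Co^2+(aq)]) / [Ce^4+(aq)]^2 = 88, giving log Q = 1.944.
E = E° − (0.0592/n)·log Q = +1.88 − (0.0592/2)(1.944) = +1.82 V.

+1.82 V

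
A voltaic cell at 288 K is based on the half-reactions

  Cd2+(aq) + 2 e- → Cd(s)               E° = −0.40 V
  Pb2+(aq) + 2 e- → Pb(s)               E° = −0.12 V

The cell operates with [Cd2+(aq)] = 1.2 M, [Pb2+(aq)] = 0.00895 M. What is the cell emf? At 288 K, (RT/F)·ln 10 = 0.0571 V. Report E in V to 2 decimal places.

Pb²⁺/Pb is reduced (cathode, E° = −0.12 V) and Cd²⁺/Cd is oxidized (anode).
E°cell = E°cat − E°an = −0.12 − (−0.40) = +0.28 V; n = 2.
The balanced reaction is Pb2+(aq) + Cd(s) → Pb(s) + Cd2+(aq), so Q = [Cd2+(aq)] / [Pb2+(aq)] = 134 and log Q = 2.127.
E = E° − (0.0571/n)·log Q = +0.28 − (0.0571/2)(2.127) = +0.22 V.

+0.22 V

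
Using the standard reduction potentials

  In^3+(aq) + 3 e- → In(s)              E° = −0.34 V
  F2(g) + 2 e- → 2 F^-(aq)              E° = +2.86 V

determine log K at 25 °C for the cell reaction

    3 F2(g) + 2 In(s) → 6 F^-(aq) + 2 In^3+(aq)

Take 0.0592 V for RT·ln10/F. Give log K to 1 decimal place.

The F₂/F⁻ couple is reduced (cathode); E°cell = +2.86 − (−0.34) = +3.20 V with n = 6.
At equilibrium E = 0, so log K = nE°cell / 0.0592 = (6)(+3.20) / 0.0592 = 324.3.

log K = 324.3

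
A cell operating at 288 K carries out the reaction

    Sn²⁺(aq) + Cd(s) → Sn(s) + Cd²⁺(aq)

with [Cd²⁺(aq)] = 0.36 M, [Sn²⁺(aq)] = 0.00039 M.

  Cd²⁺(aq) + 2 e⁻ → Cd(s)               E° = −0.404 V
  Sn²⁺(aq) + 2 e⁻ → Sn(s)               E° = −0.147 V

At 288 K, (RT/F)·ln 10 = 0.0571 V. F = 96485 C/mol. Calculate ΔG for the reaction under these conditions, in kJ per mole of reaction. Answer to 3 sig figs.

With Sn²⁺/Sn reduced at the cathode, E°cell = −0.147 − (−0.404) = +0.257 V and n = 2.
The reaction quotient is [Cd²⁺(aq)] / [Sn²⁺(aq)] = 923; by Nernst, E = +0.257 − (0.0571/2)(2.965) = +0.1723 V.
Finally ΔG = −nFE = −(2)(96485 C/mol)(+0.1723 V) = −33.2 kJ/mol.

−33.2 kJ/mol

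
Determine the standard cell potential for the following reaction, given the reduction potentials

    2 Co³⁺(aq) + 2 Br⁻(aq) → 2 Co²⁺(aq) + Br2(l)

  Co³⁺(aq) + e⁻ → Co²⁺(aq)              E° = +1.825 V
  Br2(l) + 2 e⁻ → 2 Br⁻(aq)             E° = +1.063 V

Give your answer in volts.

In the reaction as written, Co³⁺(aq) is reduced (cathode) and Br2(l) is produced by oxidation at the anode.
E°cell = E°(cathode) − E°(anode) = +1.825 − (+1.063) = +0.762 V.

+0.762 V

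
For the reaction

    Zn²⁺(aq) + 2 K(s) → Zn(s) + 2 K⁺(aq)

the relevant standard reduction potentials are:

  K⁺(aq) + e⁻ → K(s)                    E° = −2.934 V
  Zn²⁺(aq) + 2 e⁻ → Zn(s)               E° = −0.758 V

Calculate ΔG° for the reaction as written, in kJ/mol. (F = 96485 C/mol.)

In the reaction as written Zn²⁺(aq) is reduced, so the Zn²⁺/Zn couple is the cathode and K⁺/K is the anode.
E°cell = −0.758 − (−2.934) = +2.176 V; balancing electrons gives n = 2.
ΔG° = −nFE°cell = −(2)(96485)(+2.176) J/mol = −420 kJ/mol.

−420 kJ/mol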